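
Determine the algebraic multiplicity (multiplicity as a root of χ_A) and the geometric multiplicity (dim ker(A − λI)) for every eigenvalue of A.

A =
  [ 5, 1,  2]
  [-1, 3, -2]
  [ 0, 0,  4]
λ = 4: alg = 3, geom = 2

Step 1 — factor the characteristic polynomial to read off the algebraic multiplicities:
  χ_A(x) = (x - 4)^3

Step 2 — compute geometric multiplicities via the rank-nullity identity g(λ) = n − rank(A − λI):
  rank(A − (4)·I) = 1, so dim ker(A − (4)·I) = n − 1 = 2

Summary:
  λ = 4: algebraic multiplicity = 3, geometric multiplicity = 2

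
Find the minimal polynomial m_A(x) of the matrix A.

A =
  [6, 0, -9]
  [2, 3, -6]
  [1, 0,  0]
x^2 - 6*x + 9

The characteristic polynomial is χ_A(x) = (x - 3)^3, so the eigenvalues are known. The minimal polynomial is
  m_A(x) = Π_λ (x − λ)^{k_λ}
where k_λ is the size of the *largest* Jordan block for λ (equivalently, the smallest k with (A − λI)^k v = 0 for every generalised eigenvector v of λ).

  λ = 3: largest Jordan block has size 2, contributing (x − 3)^2

So m_A(x) = (x - 3)^2 = x^2 - 6*x + 9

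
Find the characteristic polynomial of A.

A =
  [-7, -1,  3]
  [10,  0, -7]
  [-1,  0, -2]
x^3 + 9*x^2 + 27*x + 27

Expanding det(x·I − A) (e.g. by cofactor expansion or by noting that A is similar to its Jordan form J, which has the same characteristic polynomial as A) gives
  χ_A(x) = x^3 + 9*x^2 + 27*x + 27
which factors as (x + 3)^3. The eigenvalues (with algebraic multiplicities) are λ = -3 with multiplicity 3.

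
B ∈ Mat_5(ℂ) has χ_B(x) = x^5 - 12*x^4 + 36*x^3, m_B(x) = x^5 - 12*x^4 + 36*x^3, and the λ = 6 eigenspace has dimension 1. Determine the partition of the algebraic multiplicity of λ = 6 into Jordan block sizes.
Block sizes for λ = 6: [2]

Step 1 — from the characteristic polynomial, algebraic multiplicity of λ = 6 is 2. From dim ker(B − (6)·I) = 1, there are exactly 1 Jordan blocks for λ = 6.
Step 2 — from the minimal polynomial, the factor (x − 6)^2 tells us the largest block for λ = 6 has size 2.
Step 3 — with total size 2, 1 blocks, and largest block 2, the block sizes (in nonincreasing order) are [2].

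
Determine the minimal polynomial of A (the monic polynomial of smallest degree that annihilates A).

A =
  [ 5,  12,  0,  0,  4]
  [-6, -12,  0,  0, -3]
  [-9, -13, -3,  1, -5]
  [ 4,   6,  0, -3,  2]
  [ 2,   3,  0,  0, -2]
x^2 + 6*x + 9

The characteristic polynomial is χ_A(x) = (x + 3)^5, so the eigenvalues are known. The minimal polynomial is
  m_A(x) = Π_λ (x − λ)^{k_λ}
where k_λ is the size of the *largest* Jordan block for λ (equivalently, the smallest k with (A − λI)^k v = 0 for every generalised eigenvector v of λ).

  λ = -3: largest Jordan block has size 2, contributing (x + 3)^2

So m_A(x) = (x + 3)^2 = x^2 + 6*x + 9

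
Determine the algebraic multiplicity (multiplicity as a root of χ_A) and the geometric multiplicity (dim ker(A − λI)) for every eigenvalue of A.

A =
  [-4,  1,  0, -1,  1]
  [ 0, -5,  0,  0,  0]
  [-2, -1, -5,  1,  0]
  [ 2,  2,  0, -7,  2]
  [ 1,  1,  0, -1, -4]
λ = -5: alg = 5, geom = 3

Step 1 — factor the characteristic polynomial to read off the algebraic multiplicities:
  χ_A(x) = (x + 5)^5

Step 2 — compute geometric multiplicities via the rank-nullity identity g(λ) = n − rank(A − λI):
  rank(A − (-5)·I) = 2, so dim ker(A − (-5)·I) = n − 2 = 3

Summary:
  λ = -5: algebraic multiplicity = 5, geometric multiplicity = 3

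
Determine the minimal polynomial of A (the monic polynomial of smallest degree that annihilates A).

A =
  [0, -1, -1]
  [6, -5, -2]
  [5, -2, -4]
x^3 + 9*x^2 + 27*x + 27

The characteristic polynomial is χ_A(x) = (x + 3)^3, so the eigenvalues are known. The minimal polynomial is
  m_A(x) = Π_λ (x − λ)^{k_λ}
where k_λ is the size of the *largest* Jordan block for λ (equivalently, the smallest k with (A − λI)^k v = 0 for every generalised eigenvector v of λ).

  λ = -3: largest Jordan block has size 3, contributing (x + 3)^3

So m_A(x) = (x + 3)^3 = x^3 + 9*x^2 + 27*x + 27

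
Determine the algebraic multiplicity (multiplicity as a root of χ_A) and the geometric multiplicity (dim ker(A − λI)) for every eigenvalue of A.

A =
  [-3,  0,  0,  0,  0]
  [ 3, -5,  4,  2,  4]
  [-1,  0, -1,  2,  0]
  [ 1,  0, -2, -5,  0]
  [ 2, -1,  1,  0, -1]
λ = -3: alg = 5, geom = 3

Step 1 — factor the characteristic polynomial to read off the algebraic multiplicities:
  χ_A(x) = (x + 3)^5

Step 2 — compute geometric multiplicities via the rank-nullity identity g(λ) = n − rank(A − λI):
  rank(A − (-3)·I) = 2, so dim ker(A − (-3)·I) = n − 2 = 3

Summary:
  λ = -3: algebraic multiplicity = 5, geometric multiplicity = 3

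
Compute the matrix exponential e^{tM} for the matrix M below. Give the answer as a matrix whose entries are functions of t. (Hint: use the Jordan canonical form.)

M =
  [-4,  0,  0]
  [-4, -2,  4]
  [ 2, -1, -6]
e^{tM} =
  [exp(-4*t), 0, 0]
  [-4*t*exp(-4*t), 2*t*exp(-4*t) + exp(-4*t), 4*t*exp(-4*t)]
  [2*t*exp(-4*t), -t*exp(-4*t), -2*t*exp(-4*t) + exp(-4*t)]

Strategy: write M = P · J · P⁻¹ where J is a Jordan canonical form, so e^{tM} = P · e^{tJ} · P⁻¹, and e^{tJ} can be computed block-by-block.

M has Jordan form
J =
  [-4,  1,  0]
  [ 0, -4,  0]
  [ 0,  0, -4]
(up to reordering of blocks).

Per-block formulas:
  For a 1×1 block at λ = -4: exp(t · [-4]) = [e^(-4t)].
  For a 2×2 Jordan block J_2(-4): exp(t · J_2(-4)) = e^(-4t)·(I + t·N), where N is the 2×2 nilpotent shift.

After assembling e^{tJ} and conjugating by P, we get:

e^{tM} =
  [exp(-4*t), 0, 0]
  [-4*t*exp(-4*t), 2*t*exp(-4*t) + exp(-4*t), 4*t*exp(-4*t)]
  [2*t*exp(-4*t), -t*exp(-4*t), -2*t*exp(-4*t) + exp(-4*t)]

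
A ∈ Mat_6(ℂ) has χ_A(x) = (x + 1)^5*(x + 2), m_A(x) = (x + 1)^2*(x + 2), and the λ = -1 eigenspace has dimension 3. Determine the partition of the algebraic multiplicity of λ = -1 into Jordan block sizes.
Block sizes for λ = -1: [2, 2, 1]

Step 1 — from the characteristic polynomial, algebraic multiplicity of λ = -1 is 5. From dim ker(A − (-1)·I) = 3, there are exactly 3 Jordan blocks for λ = -1.
Step 2 — from the minimal polynomial, the factor (x + 1)^2 tells us the largest block for λ = -1 has size 2.
Step 3 — with total size 5, 3 blocks, and largest block 2, the block sizes (in nonincreasing order) are [2, 2, 1].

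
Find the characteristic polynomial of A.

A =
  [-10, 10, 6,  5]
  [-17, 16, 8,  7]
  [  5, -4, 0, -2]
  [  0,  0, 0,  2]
x^4 - 8*x^3 + 24*x^2 - 32*x + 16

Expanding det(x·I − A) (e.g. by cofactor expansion or by noting that A is similar to its Jordan form J, which has the same characteristic polynomial as A) gives
  χ_A(x) = x^4 - 8*x^3 + 24*x^2 - 32*x + 16
which factors as (x - 2)^4. The eigenvalues (with algebraic multiplicities) are λ = 2 with multiplicity 4.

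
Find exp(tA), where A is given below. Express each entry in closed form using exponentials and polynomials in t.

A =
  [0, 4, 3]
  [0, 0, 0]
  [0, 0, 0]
e^{tA} =
  [1, 4*t, 3*t]
  [0, 1, 0]
  [0, 0, 1]

Strategy: write A = P · J · P⁻¹ where J is a Jordan canonical form, so e^{tA} = P · e^{tJ} · P⁻¹, and e^{tJ} can be computed block-by-block.

A has Jordan form
J =
  [0, 1, 0]
  [0, 0, 0]
  [0, 0, 0]
(up to reordering of blocks).

Per-block formulas:
  For a 1×1 block at λ = 0: exp(t · [0]) = [e^(0t)].
  For a 2×2 Jordan block J_2(0): exp(t · J_2(0)) = e^(0t)·(I + t·N), where N is the 2×2 nilpotent shift.

After assembling e^{tJ} and conjugating by P, we get:

e^{tA} =
  [1, 4*t, 3*t]
  [0, 1, 0]
  [0, 0, 1]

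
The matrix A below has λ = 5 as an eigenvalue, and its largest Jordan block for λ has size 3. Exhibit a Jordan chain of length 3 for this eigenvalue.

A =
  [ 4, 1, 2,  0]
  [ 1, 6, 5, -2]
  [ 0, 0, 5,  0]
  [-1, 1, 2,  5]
A Jordan chain for λ = 5 of length 3:
v_1 = (2, 2, 0, 2)ᵀ
v_2 = (-1, 1, 0, -1)ᵀ
v_3 = (1, 0, 0, 0)ᵀ

Let N = A − (5)·I. We want v_3 with N^3 v_3 = 0 but N^2 v_3 ≠ 0; then v_{j-1} := N · v_j for j = 3, …, 2.

Pick v_3 = (1, 0, 0, 0)ᵀ.
Then v_2 = N · v_3 = (-1, 1, 0, -1)ᵀ.
Then v_1 = N · v_2 = (2, 2, 0, 2)ᵀ.

Sanity check: (A − (5)·I) v_1 = (0, 0, 0, 0)ᵀ = 0. ✓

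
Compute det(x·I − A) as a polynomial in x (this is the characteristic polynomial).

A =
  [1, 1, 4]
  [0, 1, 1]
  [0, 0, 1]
x^3 - 3*x^2 + 3*x - 1

Expanding det(x·I − A) (e.g. by cofactor expansion or by noting that A is similar to its Jordan form J, which has the same characteristic polynomial as A) gives
  χ_A(x) = x^3 - 3*x^2 + 3*x - 1
which factors as (x - 1)^3. The eigenvalues (with algebraic multiplicities) are λ = 1 with multiplicity 3.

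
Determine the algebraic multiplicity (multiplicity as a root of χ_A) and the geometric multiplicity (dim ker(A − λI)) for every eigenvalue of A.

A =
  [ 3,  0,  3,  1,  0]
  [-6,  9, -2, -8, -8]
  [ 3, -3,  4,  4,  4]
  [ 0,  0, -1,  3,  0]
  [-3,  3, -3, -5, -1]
λ = 3: alg = 2, geom = 2; λ = 4: alg = 3, geom = 1

Step 1 — factor the characteristic polynomial to read off the algebraic multiplicities:
  χ_A(x) = (x - 4)^3*(x - 3)^2

Step 2 — compute geometric multiplicities via the rank-nullity identity g(λ) = n − rank(A − λI):
  rank(A − (3)·I) = 3, so dim ker(A − (3)·I) = n − 3 = 2
  rank(A − (4)·I) = 4, so dim ker(A − (4)·I) = n − 4 = 1

Summary:
  λ = 3: algebraic multiplicity = 2, geometric multiplicity = 2
  λ = 4: algebraic multiplicity = 3, geometric multiplicity = 1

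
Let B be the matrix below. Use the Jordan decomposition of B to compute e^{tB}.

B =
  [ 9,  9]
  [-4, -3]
e^{tB} =
  [6*t*exp(3*t) + exp(3*t), 9*t*exp(3*t)]
  [-4*t*exp(3*t), -6*t*exp(3*t) + exp(3*t)]

Strategy: write B = P · J · P⁻¹ where J is a Jordan canonical form, so e^{tB} = P · e^{tJ} · P⁻¹, and e^{tJ} can be computed block-by-block.

B has Jordan form
J =
  [3, 1]
  [0, 3]
(up to reordering of blocks).

Per-block formulas:
  For a 2×2 Jordan block J_2(3): exp(t · J_2(3)) = e^(3t)·(I + t·N), where N is the 2×2 nilpotent shift.

After assembling e^{tJ} and conjugating by P, we get:

e^{tB} =
  [6*t*exp(3*t) + exp(3*t), 9*t*exp(3*t)]
  [-4*t*exp(3*t), -6*t*exp(3*t) + exp(3*t)]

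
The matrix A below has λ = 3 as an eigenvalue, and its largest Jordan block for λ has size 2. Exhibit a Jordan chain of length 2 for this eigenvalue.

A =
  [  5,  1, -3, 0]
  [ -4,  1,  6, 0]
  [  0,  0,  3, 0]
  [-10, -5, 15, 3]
A Jordan chain for λ = 3 of length 2:
v_1 = (2, -4, 0, -10)ᵀ
v_2 = (1, 0, 0, 0)ᵀ

Let N = A − (3)·I. We want v_2 with N^2 v_2 = 0 but N^1 v_2 ≠ 0; then v_{j-1} := N · v_j for j = 2, …, 2.

Pick v_2 = (1, 0, 0, 0)ᵀ.
Then v_1 = N · v_2 = (2, -4, 0, -10)ᵀ.

Sanity check: (A − (3)·I) v_1 = (0, 0, 0, 0)ᵀ = 0. ✓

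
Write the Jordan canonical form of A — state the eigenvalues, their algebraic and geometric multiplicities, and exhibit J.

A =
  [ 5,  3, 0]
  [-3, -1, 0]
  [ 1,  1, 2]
J_2(2) ⊕ J_1(2)

The characteristic polynomial is
  det(x·I − A) = x^3 - 6*x^2 + 12*x - 8 = (x - 2)^3

Eigenvalues and multiplicities (the geometric multiplicity of λ is n − rank(A − λI), which equals the number of Jordan blocks for λ):
  λ = 2: algebraic multiplicity = 3, geometric multiplicity = 2

Determining the block sizes for each eigenvalue:
  λ = 2: 2 blocks summing to 3 forces exactly one block of size 2 and the rest size 1 → block sizes [2, 1]

Assembling the blocks gives a Jordan form
J =
  [2, 1, 0]
  [0, 2, 0]
  [0, 0, 2]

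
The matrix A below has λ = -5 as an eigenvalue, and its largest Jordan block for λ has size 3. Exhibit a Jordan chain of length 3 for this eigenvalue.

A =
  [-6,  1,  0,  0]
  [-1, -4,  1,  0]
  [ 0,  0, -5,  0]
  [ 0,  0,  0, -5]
A Jordan chain for λ = -5 of length 3:
v_1 = (1, 1, 0, 0)ᵀ
v_2 = (0, 1, 0, 0)ᵀ
v_3 = (0, 0, 1, 0)ᵀ

Let N = A − (-5)·I. We want v_3 with N^3 v_3 = 0 but N^2 v_3 ≠ 0; then v_{j-1} := N · v_j for j = 3, …, 2.

Pick v_3 = (0, 0, 1, 0)ᵀ.
Then v_2 = N · v_3 = (0, 1, 0, 0)ᵀ.
Then v_1 = N · v_2 = (1, 1, 0, 0)ᵀ.

Sanity check: (A − (-5)·I) v_1 = (0, 0, 0, 0)ᵀ = 0. ✓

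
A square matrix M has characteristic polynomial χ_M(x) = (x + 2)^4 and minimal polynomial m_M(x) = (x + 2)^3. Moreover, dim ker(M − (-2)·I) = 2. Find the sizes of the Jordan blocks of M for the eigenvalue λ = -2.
Block sizes for λ = -2: [3, 1]

Step 1 — from the characteristic polynomial, algebraic multiplicity of λ = -2 is 4. From dim ker(M − (-2)·I) = 2, there are exactly 2 Jordan blocks for λ = -2.
Step 2 — from the minimal polynomial, the factor (x + 2)^3 tells us the largest block for λ = -2 has size 3.
Step 3 — with total size 4, 2 blocks, and largest block 3, the block sizes (in nonincreasing order) are [3, 1].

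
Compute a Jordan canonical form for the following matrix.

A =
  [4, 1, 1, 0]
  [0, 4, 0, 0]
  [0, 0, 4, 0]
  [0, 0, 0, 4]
J_2(4) ⊕ J_1(4) ⊕ J_1(4)

The characteristic polynomial is
  det(x·I − A) = x^4 - 16*x^3 + 96*x^2 - 256*x + 256 = (x - 4)^4

Eigenvalues and multiplicities (the geometric multiplicity of λ is n − rank(A − λI), which equals the number of Jordan blocks for λ):
  λ = 4: algebraic multiplicity = 4, geometric multiplicity = 3

Determining the block sizes for each eigenvalue:
  λ = 4: 3 blocks summing to 4 forces exactly one block of size 2 and the rest size 1 → block sizes [2, 1, 1]

Assembling the blocks gives a Jordan form
J =
  [4, 1, 0, 0]
  [0, 4, 0, 0]
  [0, 0, 4, 0]
  [0, 0, 0, 4]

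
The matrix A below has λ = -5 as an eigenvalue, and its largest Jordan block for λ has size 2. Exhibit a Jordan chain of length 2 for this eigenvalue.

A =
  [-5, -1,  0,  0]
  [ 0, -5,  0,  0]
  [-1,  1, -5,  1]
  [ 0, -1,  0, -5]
A Jordan chain for λ = -5 of length 2:
v_1 = (0, 0, -1, 0)ᵀ
v_2 = (1, 0, 0, 0)ᵀ

Let N = A − (-5)·I. We want v_2 with N^2 v_2 = 0 but N^1 v_2 ≠ 0; then v_{j-1} := N · v_j for j = 2, …, 2.

Pick v_2 = (1, 0, 0, 0)ᵀ.
Then v_1 = N · v_2 = (0, 0, -1, 0)ᵀ.

Sanity check: (A − (-5)·I) v_1 = (0, 0, 0, 0)ᵀ = 0. ✓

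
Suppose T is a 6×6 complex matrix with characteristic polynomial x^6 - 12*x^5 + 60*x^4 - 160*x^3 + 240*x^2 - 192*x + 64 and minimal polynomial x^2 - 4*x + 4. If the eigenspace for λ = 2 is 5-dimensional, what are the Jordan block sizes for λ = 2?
Block sizes for λ = 2: [2, 1, 1, 1, 1]

Step 1 — from the characteristic polynomial, algebraic multiplicity of λ = 2 is 6. From dim ker(T − (2)·I) = 5, there are exactly 5 Jordan blocks for λ = 2.
Step 2 — from the minimal polynomial, the factor (x − 2)^2 tells us the largest block for λ = 2 has size 2.
Step 3 — with total size 6, 5 blocks, and largest block 2, the block sizes (in nonincreasing order) are [2, 1, 1, 1, 1].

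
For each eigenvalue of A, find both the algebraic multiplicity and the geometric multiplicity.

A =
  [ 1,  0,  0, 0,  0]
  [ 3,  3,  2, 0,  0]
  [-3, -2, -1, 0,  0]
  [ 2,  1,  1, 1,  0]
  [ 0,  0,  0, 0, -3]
λ = -3: alg = 1, geom = 1; λ = 1: alg = 4, geom = 2

Step 1 — factor the characteristic polynomial to read off the algebraic multiplicities:
  χ_A(x) = (x - 1)^4*(x + 3)

Step 2 — compute geometric multiplicities via the rank-nullity identity g(λ) = n − rank(A − λI):
  rank(A − (-3)·I) = 4, so dim ker(A − (-3)·I) = n − 4 = 1
  rank(A − (1)·I) = 3, so dim ker(A − (1)·I) = n − 3 = 2

Summary:
  λ = -3: algebraic multiplicity = 1, geometric multiplicity = 1
  λ = 1: algebraic multiplicity = 4, geometric multiplicity = 2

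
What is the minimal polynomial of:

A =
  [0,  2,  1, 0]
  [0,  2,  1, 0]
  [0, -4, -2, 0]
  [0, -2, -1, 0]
x^2

The characteristic polynomial is χ_A(x) = x^4, so the eigenvalues are known. The minimal polynomial is
  m_A(x) = Π_λ (x − λ)^{k_λ}
where k_λ is the size of the *largest* Jordan block for λ (equivalently, the smallest k with (A − λI)^k v = 0 for every generalised eigenvector v of λ).

  λ = 0: largest Jordan block has size 2, contributing (x − 0)^2

So m_A(x) = x^2 = x^2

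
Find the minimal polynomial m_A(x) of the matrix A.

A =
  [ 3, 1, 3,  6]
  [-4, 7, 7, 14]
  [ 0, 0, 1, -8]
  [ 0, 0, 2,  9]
x^3 - 15*x^2 + 75*x - 125

The characteristic polynomial is χ_A(x) = (x - 5)^4, so the eigenvalues are known. The minimal polynomial is
  m_A(x) = Π_λ (x − λ)^{k_λ}
where k_λ is the size of the *largest* Jordan block for λ (equivalently, the smallest k with (A − λI)^k v = 0 for every generalised eigenvector v of λ).

  λ = 5: largest Jordan block has size 3, contributing (x − 5)^3

So m_A(x) = (x - 5)^3 = x^3 - 15*x^2 + 75*x - 125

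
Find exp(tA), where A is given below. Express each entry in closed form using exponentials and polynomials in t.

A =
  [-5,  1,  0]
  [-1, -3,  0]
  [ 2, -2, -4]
e^{tA} =
  [-t*exp(-4*t) + exp(-4*t), t*exp(-4*t), 0]
  [-t*exp(-4*t), t*exp(-4*t) + exp(-4*t), 0]
  [2*t*exp(-4*t), -2*t*exp(-4*t), exp(-4*t)]

Strategy: write A = P · J · P⁻¹ where J is a Jordan canonical form, so e^{tA} = P · e^{tJ} · P⁻¹, and e^{tJ} can be computed block-by-block.

A has Jordan form
J =
  [-4,  1,  0]
  [ 0, -4,  0]
  [ 0,  0, -4]
(up to reordering of blocks).

Per-block formulas:
  For a 2×2 Jordan block J_2(-4): exp(t · J_2(-4)) = e^(-4t)·(I + t·N), where N is the 2×2 nilpotent shift.
  For a 1×1 block at λ = -4: exp(t · [-4]) = [e^(-4t)].

After assembling e^{tJ} and conjugating by P, we get:

e^{tA} =
  [-t*exp(-4*t) + exp(-4*t), t*exp(-4*t), 0]
  [-t*exp(-4*t), t*exp(-4*t) + exp(-4*t), 0]
  [2*t*exp(-4*t), -2*t*exp(-4*t), exp(-4*t)]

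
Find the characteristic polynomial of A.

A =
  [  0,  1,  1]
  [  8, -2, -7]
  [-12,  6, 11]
x^3 - 9*x^2 + 24*x - 20

Expanding det(x·I − A) (e.g. by cofactor expansion or by noting that A is similar to its Jordan form J, which has the same characteristic polynomial as A) gives
  χ_A(x) = x^3 - 9*x^2 + 24*x - 20
which factors as (x - 5)*(x - 2)^2. The eigenvalues (with algebraic multiplicities) are λ = 2 with multiplicity 2, λ = 5 with multiplicity 1.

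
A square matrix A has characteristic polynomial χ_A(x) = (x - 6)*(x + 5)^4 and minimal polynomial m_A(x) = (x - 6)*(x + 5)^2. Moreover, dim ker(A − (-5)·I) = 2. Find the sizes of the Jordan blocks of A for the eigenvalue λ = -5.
Block sizes for λ = -5: [2, 2]

Step 1 — from the characteristic polynomial, algebraic multiplicity of λ = -5 is 4. From dim ker(A − (-5)·I) = 2, there are exactly 2 Jordan blocks for λ = -5.
Step 2 — from the minimal polynomial, the factor (x + 5)^2 tells us the largest block for λ = -5 has size 2.
Step 3 — with total size 4, 2 blocks, and largest block 2, the block sizes (in nonincreasing order) are [2, 2].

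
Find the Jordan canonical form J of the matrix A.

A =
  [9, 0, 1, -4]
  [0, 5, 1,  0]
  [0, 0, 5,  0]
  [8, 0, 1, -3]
J_1(1) ⊕ J_2(5) ⊕ J_1(5)

The characteristic polynomial is
  det(x·I − A) = x^4 - 16*x^3 + 90*x^2 - 200*x + 125 = (x - 5)^3*(x - 1)

Eigenvalues and multiplicities (the geometric multiplicity of λ is n − rank(A − λI), which equals the number of Jordan blocks for λ):
  λ = 1: algebraic multiplicity = 1, geometric multiplicity = 1
  λ = 5: algebraic multiplicity = 3, geometric multiplicity = 2

Determining the block sizes for each eigenvalue:
  λ = 1: one block (gm = 1), so the single block has size am = 1 → block sizes [1]
  λ = 5: 2 blocks summing to 3 forces exactly one block of size 2 and the rest size 1 → block sizes [2, 1]

Assembling the blocks gives a Jordan form
J =
  [1, 0, 0, 0]
  [0, 5, 1, 0]
  [0, 0, 5, 0]
  [0, 0, 0, 5]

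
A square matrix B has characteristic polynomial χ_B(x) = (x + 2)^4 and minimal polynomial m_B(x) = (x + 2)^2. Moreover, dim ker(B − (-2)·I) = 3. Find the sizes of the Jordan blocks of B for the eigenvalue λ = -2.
Block sizes for λ = -2: [2, 1, 1]

Step 1 — from the characteristic polynomial, algebraic multiplicity of λ = -2 is 4. From dim ker(B − (-2)·I) = 3, there are exactly 3 Jordan blocks for λ = -2.
Step 2 — from the minimal polynomial, the factor (x + 2)^2 tells us the largest block for λ = -2 has size 2.
Step 3 — with total size 4, 3 blocks, and largest block 2, the block sizes (in nonincreasing order) are [2, 1, 1].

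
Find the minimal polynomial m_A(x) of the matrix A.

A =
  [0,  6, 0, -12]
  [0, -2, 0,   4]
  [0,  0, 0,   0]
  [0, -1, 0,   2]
x^2

The characteristic polynomial is χ_A(x) = x^4, so the eigenvalues are known. The minimal polynomial is
  m_A(x) = Π_λ (x − λ)^{k_λ}
where k_λ is the size of the *largest* Jordan block for λ (equivalently, the smallest k with (A − λI)^k v = 0 for every generalised eigenvector v of λ).

  λ = 0: largest Jordan block has size 2, contributing (x − 0)^2

So m_A(x) = x^2 = x^2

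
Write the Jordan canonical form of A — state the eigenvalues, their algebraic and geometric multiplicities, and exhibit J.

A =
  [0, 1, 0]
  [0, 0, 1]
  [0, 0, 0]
J_3(0)

The characteristic polynomial is
  det(x·I − A) = x^3

Eigenvalues and multiplicities (the geometric multiplicity of λ is n − rank(A − λI), which equals the number of Jordan blocks for λ):
  λ = 0: algebraic multiplicity = 3, geometric multiplicity = 1

Determining the block sizes for each eigenvalue:
  λ = 0: one block (gm = 1), so the single block has size am = 3 → block sizes [3]

Assembling the blocks gives a Jordan form
J =
  [0, 1, 0]
  [0, 0, 1]
  [0, 0, 0]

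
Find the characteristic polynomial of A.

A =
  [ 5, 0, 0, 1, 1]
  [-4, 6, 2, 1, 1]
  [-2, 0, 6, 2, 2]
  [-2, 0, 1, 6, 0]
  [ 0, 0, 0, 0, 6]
x^5 - 29*x^4 + 336*x^3 - 1944*x^2 + 5616*x - 6480

Expanding det(x·I − A) (e.g. by cofactor expansion or by noting that A is similar to its Jordan form J, which has the same characteristic polynomial as A) gives
  χ_A(x) = x^5 - 29*x^4 + 336*x^3 - 1944*x^2 + 5616*x - 6480
which factors as (x - 6)^4*(x - 5). The eigenvalues (with algebraic multiplicities) are λ = 5 with multiplicity 1, λ = 6 with multiplicity 4.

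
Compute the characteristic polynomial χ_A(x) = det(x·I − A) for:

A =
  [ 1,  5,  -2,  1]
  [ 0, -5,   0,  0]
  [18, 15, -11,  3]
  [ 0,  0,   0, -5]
x^4 + 20*x^3 + 150*x^2 + 500*x + 625

Expanding det(x·I − A) (e.g. by cofactor expansion or by noting that A is similar to its Jordan form J, which has the same characteristic polynomial as A) gives
  χ_A(x) = x^4 + 20*x^3 + 150*x^2 + 500*x + 625
which factors as (x + 5)^4. The eigenvalues (with algebraic multiplicities) are λ = -5 with multiplicity 4.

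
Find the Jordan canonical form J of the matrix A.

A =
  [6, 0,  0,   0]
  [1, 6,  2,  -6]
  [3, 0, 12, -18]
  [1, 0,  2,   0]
J_2(6) ⊕ J_1(6) ⊕ J_1(6)

The characteristic polynomial is
  det(x·I − A) = x^4 - 24*x^3 + 216*x^2 - 864*x + 1296 = (x - 6)^4

Eigenvalues and multiplicities (the geometric multiplicity of λ is n − rank(A − λI), which equals the number of Jordan blocks for λ):
  λ = 6: algebraic multiplicity = 4, geometric multiplicity = 3

Determining the block sizes for each eigenvalue:
  λ = 6: 3 blocks summing to 4 forces exactly one block of size 2 and the rest size 1 → block sizes [2, 1, 1]

Assembling the blocks gives a Jordan form
J =
  [6, 1, 0, 0]
  [0, 6, 0, 0]
  [0, 0, 6, 0]
  [0, 0, 0, 6]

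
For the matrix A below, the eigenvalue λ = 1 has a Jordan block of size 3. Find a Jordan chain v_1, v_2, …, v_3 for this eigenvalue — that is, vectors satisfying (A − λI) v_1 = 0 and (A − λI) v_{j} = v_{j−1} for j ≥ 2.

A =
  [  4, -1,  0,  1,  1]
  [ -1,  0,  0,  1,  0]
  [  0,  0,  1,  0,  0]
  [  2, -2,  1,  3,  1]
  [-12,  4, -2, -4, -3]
A Jordan chain for λ = 1 of length 3:
v_1 = (-1, 1, 0, 0, 4)ᵀ
v_2 = (0, 0, 0, 1, -2)ᵀ
v_3 = (0, 0, 1, 0, 0)ᵀ

Let N = A − (1)·I. We want v_3 with N^3 v_3 = 0 but N^2 v_3 ≠ 0; then v_{j-1} := N · v_j for j = 3, …, 2.

Pick v_3 = (0, 0, 1, 0, 0)ᵀ.
Then v_2 = N · v_3 = (0, 0, 0, 1, -2)ᵀ.
Then v_1 = N · v_2 = (-1, 1, 0, 0, 4)ᵀ.

Sanity check: (A − (1)·I) v_1 = (0, 0, 0, 0, 0)ᵀ = 0. ✓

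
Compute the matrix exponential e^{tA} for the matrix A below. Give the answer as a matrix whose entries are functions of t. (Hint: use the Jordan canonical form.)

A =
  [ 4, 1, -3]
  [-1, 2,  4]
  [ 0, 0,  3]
e^{tA} =
  [t*exp(3*t) + exp(3*t), t*exp(3*t), t^2*exp(3*t)/2 - 3*t*exp(3*t)]
  [-t*exp(3*t), -t*exp(3*t) + exp(3*t), -t^2*exp(3*t)/2 + 4*t*exp(3*t)]
  [0, 0, exp(3*t)]

Strategy: write A = P · J · P⁻¹ where J is a Jordan canonical form, so e^{tA} = P · e^{tJ} · P⁻¹, and e^{tJ} can be computed block-by-block.

A has Jordan form
J =
  [3, 1, 0]
  [0, 3, 1]
  [0, 0, 3]
(up to reordering of blocks).

Per-block formulas:
  For a 3×3 Jordan block J_3(3): exp(t · J_3(3)) = e^(3t)·(I + t·N + (t^2/2)·N^2), where N is the 3×3 nilpotent shift.

After assembling e^{tJ} and conjugating by P, we get:

e^{tA} =
  [t*exp(3*t) + exp(3*t), t*exp(3*t), t^2*exp(3*t)/2 - 3*t*exp(3*t)]
  [-t*exp(3*t), -t*exp(3*t) + exp(3*t), -t^2*exp(3*t)/2 + 4*t*exp(3*t)]
  [0, 0, exp(3*t)]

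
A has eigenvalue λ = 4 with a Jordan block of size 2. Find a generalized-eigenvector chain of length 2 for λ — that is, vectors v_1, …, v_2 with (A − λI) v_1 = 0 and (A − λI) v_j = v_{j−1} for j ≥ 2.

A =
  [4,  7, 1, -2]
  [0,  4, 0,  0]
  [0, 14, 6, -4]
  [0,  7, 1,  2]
A Jordan chain for λ = 4 of length 2:
v_1 = (7, 0, 14, 7)ᵀ
v_2 = (0, 1, 0, 0)ᵀ

Let N = A − (4)·I. We want v_2 with N^2 v_2 = 0 but N^1 v_2 ≠ 0; then v_{j-1} := N · v_j for j = 2, …, 2.

Pick v_2 = (0, 1, 0, 0)ᵀ.
Then v_1 = N · v_2 = (7, 0, 14, 7)ᵀ.

Sanity check: (A − (4)·I) v_1 = (0, 0, 0, 0)ᵀ = 0. ✓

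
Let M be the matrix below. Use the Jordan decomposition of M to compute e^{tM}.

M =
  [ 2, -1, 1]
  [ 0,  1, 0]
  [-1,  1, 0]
e^{tM} =
  [t*exp(t) + exp(t), -t*exp(t), t*exp(t)]
  [0, exp(t), 0]
  [-t*exp(t), t*exp(t), -t*exp(t) + exp(t)]

Strategy: write M = P · J · P⁻¹ where J is a Jordan canonical form, so e^{tM} = P · e^{tJ} · P⁻¹, and e^{tJ} can be computed block-by-block.

M has Jordan form
J =
  [1, 1, 0]
  [0, 1, 0]
  [0, 0, 1]
(up to reordering of blocks).

Per-block formulas:
  For a 2×2 Jordan block J_2(1): exp(t · J_2(1)) = e^(1t)·(I + t·N), where N is the 2×2 nilpotent shift.
  For a 1×1 block at λ = 1: exp(t · [1]) = [e^(1t)].

After assembling e^{tJ} and conjugating by P, we get:

e^{tM} =
  [t*exp(t) + exp(t), -t*exp(t), t*exp(t)]
  [0, exp(t), 0]
  [-t*exp(t), t*exp(t), -t*exp(t) + exp(t)]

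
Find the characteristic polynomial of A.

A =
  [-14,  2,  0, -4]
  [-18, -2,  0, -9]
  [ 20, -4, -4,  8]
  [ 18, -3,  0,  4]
x^4 + 16*x^3 + 93*x^2 + 230*x + 200

Expanding det(x·I − A) (e.g. by cofactor expansion or by noting that A is similar to its Jordan form J, which has the same characteristic polynomial as A) gives
  χ_A(x) = x^4 + 16*x^3 + 93*x^2 + 230*x + 200
which factors as (x + 2)*(x + 4)*(x + 5)^2. The eigenvalues (with algebraic multiplicities) are λ = -5 with multiplicity 2, λ = -4 with multiplicity 1, λ = -2 with multiplicity 1.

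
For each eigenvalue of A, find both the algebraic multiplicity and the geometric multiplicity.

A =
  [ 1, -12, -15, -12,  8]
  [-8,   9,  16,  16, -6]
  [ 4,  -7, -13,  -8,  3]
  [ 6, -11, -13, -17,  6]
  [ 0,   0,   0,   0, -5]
λ = -5: alg = 5, geom = 2

Step 1 — factor the characteristic polynomial to read off the algebraic multiplicities:
  χ_A(x) = (x + 5)^5

Step 2 — compute geometric multiplicities via the rank-nullity identity g(λ) = n − rank(A − λI):
  rank(A − (-5)·I) = 3, so dim ker(A − (-5)·I) = n − 3 = 2

Summary:
  λ = -5: algebraic multiplicity = 5, geometric multiplicity = 2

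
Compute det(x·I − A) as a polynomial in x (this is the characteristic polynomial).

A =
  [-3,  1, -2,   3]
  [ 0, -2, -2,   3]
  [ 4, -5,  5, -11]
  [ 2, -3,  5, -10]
x^4 + 10*x^3 + 37*x^2 + 60*x + 36

Expanding det(x·I − A) (e.g. by cofactor expansion or by noting that A is similar to its Jordan form J, which has the same characteristic polynomial as A) gives
  χ_A(x) = x^4 + 10*x^3 + 37*x^2 + 60*x + 36
which factors as (x + 2)^2*(x + 3)^2. The eigenvalues (with algebraic multiplicities) are λ = -3 with multiplicity 2, λ = -2 with multiplicity 2.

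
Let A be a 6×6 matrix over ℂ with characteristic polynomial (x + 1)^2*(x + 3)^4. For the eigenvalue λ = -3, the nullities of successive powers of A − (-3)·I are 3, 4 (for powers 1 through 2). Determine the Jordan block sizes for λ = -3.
Block sizes for λ = -3: [2, 1, 1]

From the dimensions of kernels of powers, the number of Jordan blocks of size at least j is d_j − d_{j−1} where d_j = dim ker(N^j) (with d_0 = 0). Computing the differences gives [3, 1].
The number of blocks of size exactly k is (#blocks of size ≥ k) − (#blocks of size ≥ k + 1), so the partition is: 2 block(s) of size 1, 1 block(s) of size 2.
In nonincreasing order the block sizes are [2, 1, 1].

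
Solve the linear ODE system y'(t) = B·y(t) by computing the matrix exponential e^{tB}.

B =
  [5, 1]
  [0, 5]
e^{tB} =
  [exp(5*t), t*exp(5*t)]
  [0, exp(5*t)]

Strategy: write B = P · J · P⁻¹ where J is a Jordan canonical form, so e^{tB} = P · e^{tJ} · P⁻¹, and e^{tJ} can be computed block-by-block.

B has Jordan form
J =
  [5, 1]
  [0, 5]
(up to reordering of blocks).

Per-block formulas:
  For a 2×2 Jordan block J_2(5): exp(t · J_2(5)) = e^(5t)·(I + t·N), where N is the 2×2 nilpotent shift.

After assembling e^{tJ} and conjugating by P, we get:

e^{tB} =
  [exp(5*t), t*exp(5*t)]
  [0, exp(5*t)]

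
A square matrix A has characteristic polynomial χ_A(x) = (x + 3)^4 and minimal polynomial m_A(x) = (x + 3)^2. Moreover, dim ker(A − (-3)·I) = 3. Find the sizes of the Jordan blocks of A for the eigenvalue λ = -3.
Block sizes for λ = -3: [2, 1, 1]

Step 1 — from the characteristic polynomial, algebraic multiplicity of λ = -3 is 4. From dim ker(A − (-3)·I) = 3, there are exactly 3 Jordan blocks for λ = -3.
Step 2 — from the minimal polynomial, the factor (x + 3)^2 tells us the largest block for λ = -3 has size 2.
Step 3 — with total size 4, 3 blocks, and largest block 2, the block sizes (in nonincreasing order) are [2, 1, 1].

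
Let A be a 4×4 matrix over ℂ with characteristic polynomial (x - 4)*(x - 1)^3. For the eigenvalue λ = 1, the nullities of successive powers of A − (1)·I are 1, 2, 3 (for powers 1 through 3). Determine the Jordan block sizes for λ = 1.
Block sizes for λ = 1: [3]

From the dimensions of kernels of powers, the number of Jordan blocks of size at least j is d_j − d_{j−1} where d_j = dim ker(N^j) (with d_0 = 0). Computing the differences gives [1, 1, 1].
The number of blocks of size exactly k is (#blocks of size ≥ k) − (#blocks of size ≥ k + 1), so the partition is: 1 block(s) of size 3.
In nonincreasing order the block sizes are [3].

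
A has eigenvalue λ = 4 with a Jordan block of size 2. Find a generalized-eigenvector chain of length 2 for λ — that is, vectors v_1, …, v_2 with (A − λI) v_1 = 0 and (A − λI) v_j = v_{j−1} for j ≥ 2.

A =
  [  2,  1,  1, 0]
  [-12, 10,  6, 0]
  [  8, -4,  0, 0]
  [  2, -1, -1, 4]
A Jordan chain for λ = 4 of length 2:
v_1 = (-2, -12, 8, 2)ᵀ
v_2 = (1, 0, 0, 0)ᵀ

Let N = A − (4)·I. We want v_2 with N^2 v_2 = 0 but N^1 v_2 ≠ 0; then v_{j-1} := N · v_j for j = 2, …, 2.

Pick v_2 = (1, 0, 0, 0)ᵀ.
Then v_1 = N · v_2 = (-2, -12, 8, 2)ᵀ.

Sanity check: (A − (4)·I) v_1 = (0, 0, 0, 0)ᵀ = 0. ✓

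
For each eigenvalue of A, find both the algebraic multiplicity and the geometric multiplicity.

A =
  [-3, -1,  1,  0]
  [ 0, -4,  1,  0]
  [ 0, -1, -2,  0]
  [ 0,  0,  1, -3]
λ = -3: alg = 4, geom = 2

Step 1 — factor the characteristic polynomial to read off the algebraic multiplicities:
  χ_A(x) = (x + 3)^4

Step 2 — compute geometric multiplicities via the rank-nullity identity g(λ) = n − rank(A − λI):
  rank(A − (-3)·I) = 2, so dim ker(A − (-3)·I) = n − 2 = 2

Summary:
  λ = -3: algebraic multiplicity = 4, geometric multiplicity = 2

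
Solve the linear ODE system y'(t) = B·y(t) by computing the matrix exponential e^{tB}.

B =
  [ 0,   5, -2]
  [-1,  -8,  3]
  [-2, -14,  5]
e^{tB} =
  [t*exp(-t) + exp(-t), -t^2*exp(-t) + 5*t*exp(-t), t^2*exp(-t)/2 - 2*t*exp(-t)]
  [-t*exp(-t), t^2*exp(-t) - 7*t*exp(-t) + exp(-t), -t^2*exp(-t)/2 + 3*t*exp(-t)]
  [-2*t*exp(-t), 2*t^2*exp(-t) - 14*t*exp(-t), -t^2*exp(-t) + 6*t*exp(-t) + exp(-t)]

Strategy: write B = P · J · P⁻¹ where J is a Jordan canonical form, so e^{tB} = P · e^{tJ} · P⁻¹, and e^{tJ} can be computed block-by-block.

B has Jordan form
J =
  [-1,  1,  0]
  [ 0, -1,  1]
  [ 0,  0, -1]
(up to reordering of blocks).

Per-block formulas:
  For a 3×3 Jordan block J_3(-1): exp(t · J_3(-1)) = e^(-1t)·(I + t·N + (t^2/2)·N^2), where N is the 3×3 nilpotent shift.

After assembling e^{tJ} and conjugating by P, we get:

e^{tB} =
  [t*exp(-t) + exp(-t), -t^2*exp(-t) + 5*t*exp(-t), t^2*exp(-t)/2 - 2*t*exp(-t)]
  [-t*exp(-t), t^2*exp(-t) - 7*t*exp(-t) + exp(-t), -t^2*exp(-t)/2 + 3*t*exp(-t)]
  [-2*t*exp(-t), 2*t^2*exp(-t) - 14*t*exp(-t), -t^2*exp(-t) + 6*t*exp(-t) + exp(-t)]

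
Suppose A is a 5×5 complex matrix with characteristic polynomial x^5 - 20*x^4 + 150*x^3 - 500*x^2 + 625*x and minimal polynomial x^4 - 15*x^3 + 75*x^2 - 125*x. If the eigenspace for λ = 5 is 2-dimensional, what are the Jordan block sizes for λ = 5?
Block sizes for λ = 5: [3, 1]

Step 1 — from the characteristic polynomial, algebraic multiplicity of λ = 5 is 4. From dim ker(A − (5)·I) = 2, there are exactly 2 Jordan blocks for λ = 5.
Step 2 — from the minimal polynomial, the factor (x − 5)^3 tells us the largest block for λ = 5 has size 3.
Step 3 — with total size 4, 2 blocks, and largest block 3, the block sizes (in nonincreasing order) are [3, 1].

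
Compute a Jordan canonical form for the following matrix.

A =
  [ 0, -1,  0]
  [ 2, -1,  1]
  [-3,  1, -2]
J_3(-1)

The characteristic polynomial is
  det(x·I − A) = x^3 + 3*x^2 + 3*x + 1 = (x + 1)^3

Eigenvalues and multiplicities (the geometric multiplicity of λ is n − rank(A − λI), which equals the number of Jordan blocks for λ):
  λ = -1: algebraic multiplicity = 3, geometric multiplicity = 1

Determining the block sizes for each eigenvalue:
  λ = -1: one block (gm = 1), so the single block has size am = 3 → block sizes [3]

Assembling the blocks gives a Jordan form
J =
  [-1,  1,  0]
  [ 0, -1,  1]
  [ 0,  0, -1]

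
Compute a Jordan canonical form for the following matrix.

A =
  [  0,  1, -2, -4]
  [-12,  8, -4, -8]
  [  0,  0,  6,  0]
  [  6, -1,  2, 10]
J_2(6) ⊕ J_1(6) ⊕ J_1(6)

The characteristic polynomial is
  det(x·I − A) = x^4 - 24*x^3 + 216*x^2 - 864*x + 1296 = (x - 6)^4

Eigenvalues and multiplicities (the geometric multiplicity of λ is n − rank(A − λI), which equals the number of Jordan blocks for λ):
  λ = 6: algebraic multiplicity = 4, geometric multiplicity = 3

Determining the block sizes for each eigenvalue:
  λ = 6: 3 blocks summing to 4 forces exactly one block of size 2 and the rest size 1 → block sizes [2, 1, 1]

Assembling the blocks gives a Jordan form
J =
  [6, 1, 0, 0]
  [0, 6, 0, 0]
  [0, 0, 6, 0]
  [0, 0, 0, 6]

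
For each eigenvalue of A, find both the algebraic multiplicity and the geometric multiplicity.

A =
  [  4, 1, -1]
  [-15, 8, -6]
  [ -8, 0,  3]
λ = 5: alg = 3, geom = 1

Step 1 — factor the characteristic polynomial to read off the algebraic multiplicities:
  χ_A(x) = (x - 5)^3

Step 2 — compute geometric multiplicities via the rank-nullity identity g(λ) = n − rank(A − λI):
  rank(A − (5)·I) = 2, so dim ker(A − (5)·I) = n − 2 = 1

Summary:
  λ = 5: algebraic multiplicity = 3, geometric multiplicity = 1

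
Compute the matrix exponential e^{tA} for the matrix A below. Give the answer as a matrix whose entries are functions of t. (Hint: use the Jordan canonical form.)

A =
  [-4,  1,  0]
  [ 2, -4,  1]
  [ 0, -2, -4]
e^{tA} =
  [t^2*exp(-4*t) + exp(-4*t), t*exp(-4*t), t^2*exp(-4*t)/2]
  [2*t*exp(-4*t), exp(-4*t), t*exp(-4*t)]
  [-2*t^2*exp(-4*t), -2*t*exp(-4*t), -t^2*exp(-4*t) + exp(-4*t)]

Strategy: write A = P · J · P⁻¹ where J is a Jordan canonical form, so e^{tA} = P · e^{tJ} · P⁻¹, and e^{tJ} can be computed block-by-block.

A has Jordan form
J =
  [-4,  1,  0]
  [ 0, -4,  1]
  [ 0,  0, -4]
(up to reordering of blocks).

Per-block formulas:
  For a 3×3 Jordan block J_3(-4): exp(t · J_3(-4)) = e^(-4t)·(I + t·N + (t^2/2)·N^2), where N is the 3×3 nilpotent shift.

After assembling e^{tJ} and conjugating by P, we get:

e^{tA} =
  [t^2*exp(-4*t) + exp(-4*t), t*exp(-4*t), t^2*exp(-4*t)/2]
  [2*t*exp(-4*t), exp(-4*t), t*exp(-4*t)]
  [-2*t^2*exp(-4*t), -2*t*exp(-4*t), -t^2*exp(-4*t) + exp(-4*t)]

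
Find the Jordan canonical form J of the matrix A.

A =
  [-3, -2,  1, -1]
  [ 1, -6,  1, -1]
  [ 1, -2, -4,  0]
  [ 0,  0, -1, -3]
J_3(-4) ⊕ J_1(-4)

The characteristic polynomial is
  det(x·I − A) = x^4 + 16*x^3 + 96*x^2 + 256*x + 256 = (x + 4)^4

Eigenvalues and multiplicities (the geometric multiplicity of λ is n − rank(A − λI), which equals the number of Jordan blocks for λ):
  λ = -4: algebraic multiplicity = 4, geometric multiplicity = 2

Determining the block sizes for each eigenvalue:
  λ = -4: with am = 4 and gm = 2, the partition is not yet determined (e.g. several partitions of 4 into 2 parts exist). Let N = A − (-4)·I. Computing rank(N^1) = 2, rank(N^2) = 1, rank(N^3) = 0; the number of blocks of size ≥ j is rank(N^{j−1}) − rank(N^j), giving [2, 1, 1]. So we have 1 block(s) of size 3, 1 block(s) of size 1 → block sizes [3, 1]

Assembling the blocks gives a Jordan form
J =
  [-4,  1,  0,  0]
  [ 0, -4,  1,  0]
  [ 0,  0, -4,  0]
  [ 0,  0,  0, -4]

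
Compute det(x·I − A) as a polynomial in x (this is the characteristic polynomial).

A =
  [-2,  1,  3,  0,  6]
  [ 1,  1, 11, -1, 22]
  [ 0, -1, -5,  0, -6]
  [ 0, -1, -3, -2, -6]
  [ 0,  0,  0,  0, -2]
x^5 + 10*x^4 + 40*x^3 + 80*x^2 + 80*x + 32

Expanding det(x·I − A) (e.g. by cofactor expansion or by noting that A is similar to its Jordan form J, which has the same characteristic polynomial as A) gives
  χ_A(x) = x^5 + 10*x^4 + 40*x^3 + 80*x^2 + 80*x + 32
which factors as (x + 2)^5. The eigenvalues (with algebraic multiplicities) are λ = -2 with multiplicity 5.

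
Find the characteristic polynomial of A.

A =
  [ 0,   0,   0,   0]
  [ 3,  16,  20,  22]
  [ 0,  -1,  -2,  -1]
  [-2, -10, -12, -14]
x^4

Expanding det(x·I − A) (e.g. by cofactor expansion or by noting that A is similar to its Jordan form J, which has the same characteristic polynomial as A) gives
  χ_A(x) = x^4
which factors as x^4. The eigenvalues (with algebraic multiplicities) are λ = 0 with multiplicity 4.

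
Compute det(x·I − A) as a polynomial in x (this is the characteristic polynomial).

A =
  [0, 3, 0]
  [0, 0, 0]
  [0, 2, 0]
x^3

Expanding det(x·I − A) (e.g. by cofactor expansion or by noting that A is similar to its Jordan form J, which has the same characteristic polynomial as A) gives
  χ_A(x) = x^3
which factors as x^3. The eigenvalues (with algebraic multiplicities) are λ = 0 with multiplicity 3.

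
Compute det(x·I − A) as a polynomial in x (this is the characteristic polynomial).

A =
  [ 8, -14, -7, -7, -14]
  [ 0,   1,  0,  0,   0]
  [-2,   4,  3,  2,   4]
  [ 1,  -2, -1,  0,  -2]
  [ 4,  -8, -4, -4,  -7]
x^5 - 5*x^4 + 10*x^3 - 10*x^2 + 5*x - 1

Expanding det(x·I − A) (e.g. by cofactor expansion or by noting that A is similar to its Jordan form J, which has the same characteristic polynomial as A) gives
  χ_A(x) = x^5 - 5*x^4 + 10*x^3 - 10*x^2 + 5*x - 1
which factors as (x - 1)^5. The eigenvalues (with algebraic multiplicities) are λ = 1 with multiplicity 5.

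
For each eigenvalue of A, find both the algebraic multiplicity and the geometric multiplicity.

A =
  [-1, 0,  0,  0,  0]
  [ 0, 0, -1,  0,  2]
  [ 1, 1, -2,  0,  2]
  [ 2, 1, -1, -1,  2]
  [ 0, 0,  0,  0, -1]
λ = -1: alg = 5, geom = 3

Step 1 — factor the characteristic polynomial to read off the algebraic multiplicities:
  χ_A(x) = (x + 1)^5

Step 2 — compute geometric multiplicities via the rank-nullity identity g(λ) = n − rank(A − λI):
  rank(A − (-1)·I) = 2, so dim ker(A − (-1)·I) = n − 2 = 3

Summary:
  λ = -1: algebraic multiplicity = 5, geometric multiplicity = 3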